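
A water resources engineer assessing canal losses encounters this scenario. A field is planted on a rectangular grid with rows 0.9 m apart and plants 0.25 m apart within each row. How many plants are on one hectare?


D = 10000 / (row_sp * plant_sp)
  = 10000 / (0.9 * 0.25)
  = 10000 / 0.2250
  = 44444.44 plants/ha


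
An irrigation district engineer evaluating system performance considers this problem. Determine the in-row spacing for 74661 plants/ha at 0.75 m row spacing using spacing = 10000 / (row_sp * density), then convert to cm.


spacing = 10000 / (row_sp * density)
        = 10000 / (0.75 * 74661)
        = 10000 / 55995.75
        = 0.17858 m = 17.86 cm


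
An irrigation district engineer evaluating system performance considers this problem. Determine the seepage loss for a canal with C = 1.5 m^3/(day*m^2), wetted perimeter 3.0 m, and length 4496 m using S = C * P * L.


S = C * P * L
  = 1.5 * 3.0 * 4496
  = 20232 m^3/day


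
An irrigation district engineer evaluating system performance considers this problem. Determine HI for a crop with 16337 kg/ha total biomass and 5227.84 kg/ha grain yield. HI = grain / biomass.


HI = grain_yield / biomass
   = 5227.84 / 16337
   = 0.32


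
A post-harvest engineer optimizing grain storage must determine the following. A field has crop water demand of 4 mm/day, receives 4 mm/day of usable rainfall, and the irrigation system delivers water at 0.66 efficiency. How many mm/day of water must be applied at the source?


IWR = (ETc - Pe) / Ea
    = (4 - 4) / 0.66
    = 0 / 0.66
    = 0 mm/day


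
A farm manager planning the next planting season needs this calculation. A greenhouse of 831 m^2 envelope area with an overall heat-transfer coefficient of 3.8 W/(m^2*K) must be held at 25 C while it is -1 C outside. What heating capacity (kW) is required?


dT = 25 - (-1) = 26 K
Q = U * A * dT
  = 3.8 * 831 * 26
  = 82102.80 W = 82.10 kW


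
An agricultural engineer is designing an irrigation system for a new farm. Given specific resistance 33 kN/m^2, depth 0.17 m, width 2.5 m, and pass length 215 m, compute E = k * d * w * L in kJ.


E = k * d * w * L
  = 33 * 0.17 * 2.5 * 215
  = 3015.38 kJ


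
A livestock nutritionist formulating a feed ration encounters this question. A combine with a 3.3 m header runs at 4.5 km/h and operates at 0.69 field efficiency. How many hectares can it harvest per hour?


C = w * v * eta_f / 10
  = 3.3 * 4.5 * 0.69 / 10
  = 10.25 / 10
  = 1.02 ha/h


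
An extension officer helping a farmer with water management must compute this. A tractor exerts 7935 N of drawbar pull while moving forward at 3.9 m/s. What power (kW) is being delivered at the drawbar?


P = F * v / 1000
  = 7935 * 3.9 / 1000
  = 30946.50 / 1000
  = 30.95 kW


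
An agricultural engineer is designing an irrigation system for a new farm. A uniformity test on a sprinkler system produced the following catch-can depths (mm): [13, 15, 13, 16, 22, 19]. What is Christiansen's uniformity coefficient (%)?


xbar = 98 / 6 = 16.333
sum|xi - xbar| = 16.667
CU = 100 * (1 - 16.667 / (6 * 16.333))
   = 100 * (1 - 0.1701)
   = 82.99%


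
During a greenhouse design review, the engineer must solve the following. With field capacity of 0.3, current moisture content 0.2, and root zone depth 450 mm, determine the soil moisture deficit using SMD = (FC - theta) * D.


SMD = (FC - theta) * D
    = (0.3 - 0.2) * 450
    = 0.100 * 450
    = 45 mm


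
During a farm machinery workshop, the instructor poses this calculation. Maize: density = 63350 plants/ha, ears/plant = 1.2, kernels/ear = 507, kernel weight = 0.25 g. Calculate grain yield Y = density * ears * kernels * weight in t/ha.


Y = density * ears * kernels * kw
  = 63350 * 1.2 * 507 * 0.25 g/ha
  = 9635535 g/ha
  = 9635.54 kg/ha = 9.64 t/ha


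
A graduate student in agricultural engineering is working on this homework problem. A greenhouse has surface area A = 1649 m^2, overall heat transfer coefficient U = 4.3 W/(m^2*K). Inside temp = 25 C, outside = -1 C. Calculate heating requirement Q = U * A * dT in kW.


dT = 25 - (-1) = 26 K
Q = U * A * dT
  = 4.3 * 1649 * 26
  = 184358.20 W = 184.36 kW


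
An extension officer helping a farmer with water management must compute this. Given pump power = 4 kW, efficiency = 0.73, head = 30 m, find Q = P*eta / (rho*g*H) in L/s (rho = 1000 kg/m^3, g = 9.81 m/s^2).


Q = (P * 1000 * eta) / (rho * g * H)
  = (4 * 1000 * 0.73) / (1000 * 9.81 * 30)
  = 2920 / 294300
  = 0.00992 m^3/s = 9.92 L/s


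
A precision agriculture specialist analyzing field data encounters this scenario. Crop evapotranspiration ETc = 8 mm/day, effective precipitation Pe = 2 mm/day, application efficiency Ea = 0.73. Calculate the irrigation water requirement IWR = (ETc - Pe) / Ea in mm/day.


IWR = (ETc - Pe) / Ea
    = (8 - 2) / 0.73
    = 6 / 0.73
    = 8.22 mm/day


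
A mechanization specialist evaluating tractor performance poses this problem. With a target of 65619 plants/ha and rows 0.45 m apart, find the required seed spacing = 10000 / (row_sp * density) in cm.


spacing = 10000 / (row_sp * density)
        = 10000 / (0.45 * 65619)
        = 10000 / 29528.55
        = 0.33866 m = 33.87 cm


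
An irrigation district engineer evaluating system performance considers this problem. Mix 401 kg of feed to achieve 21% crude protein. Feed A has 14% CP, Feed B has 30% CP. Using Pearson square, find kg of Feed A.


parts_A = CP_b - target = 30 - 21 = 9
parts_B = target - CP_a = 21 - 14 = 7
total_parts = 9 + 7 = 16
Feed A = 401 * 9 / 16 = 225.56 kg
Feed B = 401 * 7 / 16 = 175.44 kg

225.56 kg


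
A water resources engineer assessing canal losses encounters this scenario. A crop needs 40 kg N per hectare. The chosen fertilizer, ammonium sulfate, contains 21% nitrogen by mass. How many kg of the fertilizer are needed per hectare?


Rate = N_required / (N_content / 100)
     = 40 / (21 / 100)
     = 40 / 0.21
     = 190.48 kg/ha


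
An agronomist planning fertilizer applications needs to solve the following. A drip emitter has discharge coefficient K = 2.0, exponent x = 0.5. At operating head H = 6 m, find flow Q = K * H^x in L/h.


Q = K * H^x
  = 2.0 * 6^0.5
  = 2.0 * 2.4495
  = 4.90 L/h


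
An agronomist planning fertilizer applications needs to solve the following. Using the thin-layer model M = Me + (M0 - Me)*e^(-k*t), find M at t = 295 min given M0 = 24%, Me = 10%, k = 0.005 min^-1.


M = Me + (M0 - Me) * e^(-k*t)
  = 10 + (24 - 10) * e^(-0.005*295)
  = 10 + 14 * e^(-1.475)
  = 10 + 14 * 0.22878
  = 10 + 3.2029
  = 13.20%


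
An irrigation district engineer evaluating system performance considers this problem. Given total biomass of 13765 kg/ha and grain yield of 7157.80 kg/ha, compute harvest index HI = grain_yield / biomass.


HI = grain_yield / biomass
   = 7157.80 / 13765
   = 0.52


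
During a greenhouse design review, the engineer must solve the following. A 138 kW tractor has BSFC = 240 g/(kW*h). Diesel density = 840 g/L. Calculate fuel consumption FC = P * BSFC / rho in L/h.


FC = P * BSFC / rho_fuel
   = 138 * 240 / 840
   = 33120 / 840
   = 39.43 L/h


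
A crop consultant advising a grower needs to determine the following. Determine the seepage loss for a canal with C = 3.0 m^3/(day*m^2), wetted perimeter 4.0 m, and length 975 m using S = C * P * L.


S = C * P * L
  = 3.0 * 4.0 * 975
  = 11700 m^3/day


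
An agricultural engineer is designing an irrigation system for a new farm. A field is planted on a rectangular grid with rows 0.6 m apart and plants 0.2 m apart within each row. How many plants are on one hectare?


D = 10000 / (row_sp * plant_sp)
  = 10000 / (0.6 * 0.2)
  = 10000 / 0.1200
  = 83333.33 plants/ha


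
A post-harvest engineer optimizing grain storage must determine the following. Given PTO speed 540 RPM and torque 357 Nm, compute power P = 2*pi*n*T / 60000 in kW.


P = 2*pi*n*T / 60000
  = 2*pi * 540 * 357 / 60000
  = 1211272.46 / 60000
  = 20.19 kW


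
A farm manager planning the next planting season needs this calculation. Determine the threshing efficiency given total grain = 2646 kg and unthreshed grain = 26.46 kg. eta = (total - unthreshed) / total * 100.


eta = (total - unthreshed) / total * 100
    = (2646 - 26.46) / 2646 * 100
    = 2619.54 / 2646 * 100
    = 99%


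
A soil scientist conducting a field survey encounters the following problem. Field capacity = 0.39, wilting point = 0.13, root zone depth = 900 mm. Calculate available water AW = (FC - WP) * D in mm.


AW = (FC - WP) * D
   = (0.39 - 0.13) * 900
   = 0.26 * 900
   = 234 mm


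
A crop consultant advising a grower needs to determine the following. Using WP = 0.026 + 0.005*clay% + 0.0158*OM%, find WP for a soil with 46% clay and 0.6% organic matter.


WP = 0.026 + 0.005*46 + 0.0158*0.6
   = 0.026 + 0.2300 + 0.0095
   = 0.2655


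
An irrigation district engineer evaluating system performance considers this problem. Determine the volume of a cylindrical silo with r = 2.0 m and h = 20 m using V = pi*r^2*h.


V = pi * r^2 * h
  = pi * 2.0^2 * 20
  = pi * 4 * 20
  = 251.33 m^3


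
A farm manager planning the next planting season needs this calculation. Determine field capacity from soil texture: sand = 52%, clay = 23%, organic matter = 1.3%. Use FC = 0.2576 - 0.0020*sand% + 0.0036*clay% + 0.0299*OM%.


FC = 0.2576 - 0.0020*52 + 0.0036*23 + 0.0299*1.3
   = 0.2576 - 0.1040 + 0.0828 + 0.0389
   = 0.2753


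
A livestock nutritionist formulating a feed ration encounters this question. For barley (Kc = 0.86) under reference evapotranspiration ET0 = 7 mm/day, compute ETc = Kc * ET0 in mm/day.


ETc = Kc * ET0
    = 0.86 * 7
    = 6.02 mm/day


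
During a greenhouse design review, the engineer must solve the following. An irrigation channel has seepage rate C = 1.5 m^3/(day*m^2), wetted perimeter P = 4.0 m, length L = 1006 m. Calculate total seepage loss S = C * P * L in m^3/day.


S = C * P * L
  = 1.5 * 4.0 * 1006
  = 6036 m^3/day


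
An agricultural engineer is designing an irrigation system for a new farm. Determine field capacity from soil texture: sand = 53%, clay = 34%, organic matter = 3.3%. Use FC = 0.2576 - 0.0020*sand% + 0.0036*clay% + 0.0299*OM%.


FC = 0.2576 - 0.0020*53 + 0.0036*34 + 0.0299*3.3
   = 0.2576 - 0.1060 + 0.1224 + 0.0987
   = 0.3727


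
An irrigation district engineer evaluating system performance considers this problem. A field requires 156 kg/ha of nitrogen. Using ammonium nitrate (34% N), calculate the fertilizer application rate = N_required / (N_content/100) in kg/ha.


Rate = N_required / (N_content / 100)
     = 156 / (34 / 100)
     = 156 / 0.34
     = 458.82 kg/ha


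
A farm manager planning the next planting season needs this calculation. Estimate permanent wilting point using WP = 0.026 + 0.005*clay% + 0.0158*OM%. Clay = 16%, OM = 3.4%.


WP = 0.026 + 0.005*16 + 0.0158*3.4
   = 0.026 + 0.0800 + 0.0537
   = 0.1597


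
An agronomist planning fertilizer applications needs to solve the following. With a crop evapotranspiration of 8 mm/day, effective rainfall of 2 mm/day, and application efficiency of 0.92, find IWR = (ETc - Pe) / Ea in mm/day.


IWR = (ETc - Pe) / Ea
    = (8 - 2) / 0.92
    = 6 / 0.92
    = 6.52 mm/day


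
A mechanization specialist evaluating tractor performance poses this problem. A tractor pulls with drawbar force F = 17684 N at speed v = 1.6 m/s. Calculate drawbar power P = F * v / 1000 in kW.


P = F * v / 1000
  = 17684 * 1.6 / 1000
  = 28294.40 / 1000
  = 28.29 kW


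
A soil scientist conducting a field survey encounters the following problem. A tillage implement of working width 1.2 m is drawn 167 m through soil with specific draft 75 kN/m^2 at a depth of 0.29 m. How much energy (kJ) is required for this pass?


E = k * d * w * L
  = 75 * 0.29 * 1.2 * 167
  = 4358.70 kJ


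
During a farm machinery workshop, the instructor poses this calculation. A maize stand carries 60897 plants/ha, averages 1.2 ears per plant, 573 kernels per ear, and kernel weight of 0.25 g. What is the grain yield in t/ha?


Y = density * ears * kernels * kw
  = 60897 * 1.2 * 573 * 0.25 g/ha
  = 10468194.30 g/ha
  = 10468.19 kg/ha = 10.47 t/ha


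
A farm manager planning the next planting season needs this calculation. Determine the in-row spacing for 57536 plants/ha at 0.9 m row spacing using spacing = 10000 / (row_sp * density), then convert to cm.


spacing = 10000 / (row_sp * density)
        = 10000 / (0.9 * 57536)
        = 10000 / 51782.40
        = 0.19312 m = 19.31 cm


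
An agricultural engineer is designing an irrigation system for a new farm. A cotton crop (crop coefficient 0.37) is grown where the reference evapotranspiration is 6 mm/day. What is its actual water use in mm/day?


ETc = Kc * ET0
    = 0.37 * 6
    = 2.22 mm/day


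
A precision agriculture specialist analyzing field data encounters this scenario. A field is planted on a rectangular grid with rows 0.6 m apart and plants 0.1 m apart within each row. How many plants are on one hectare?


D = 10000 / (row_sp * plant_sp)
  = 10000 / (0.6 * 0.1)
  = 10000 / 0.0600
  = 166666.67 plants/ha


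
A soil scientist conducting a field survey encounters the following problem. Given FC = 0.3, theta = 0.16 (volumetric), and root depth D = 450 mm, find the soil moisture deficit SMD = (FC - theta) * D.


SMD = (FC - theta) * D
    = (0.3 - 0.16) * 450
    = 0.140 * 450
    = 63 mm


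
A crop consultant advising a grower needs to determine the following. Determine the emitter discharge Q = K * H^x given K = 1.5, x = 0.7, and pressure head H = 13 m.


Q = K * H^x
  = 1.5 * 13^0.7
  = 1.5 * 6.0223
  = 9.03 L/h


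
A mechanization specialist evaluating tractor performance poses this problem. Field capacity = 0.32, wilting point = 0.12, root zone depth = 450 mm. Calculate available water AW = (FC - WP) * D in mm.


AW = (FC - WP) * D
   = (0.32 - 0.12) * 450
   = 0.20 * 450
   = 90 mm


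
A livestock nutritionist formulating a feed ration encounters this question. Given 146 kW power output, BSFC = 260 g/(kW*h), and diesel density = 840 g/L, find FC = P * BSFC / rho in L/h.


FC = P * BSFC / rho_fuel
   = 146 * 260 / 840
   = 37960 / 840
   = 45.19 L/h


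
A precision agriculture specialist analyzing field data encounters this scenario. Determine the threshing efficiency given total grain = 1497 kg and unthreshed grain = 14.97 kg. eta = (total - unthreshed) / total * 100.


eta = (total - unthreshed) / total * 100
    = (1497 - 14.97) / 1497 * 100
    = 1482.03 / 1497 * 100
    = 99%


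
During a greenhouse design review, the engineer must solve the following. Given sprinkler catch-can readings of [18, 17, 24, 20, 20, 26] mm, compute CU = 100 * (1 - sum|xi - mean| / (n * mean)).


xbar = 125 / 6 = 20.833
sum|xi - xbar| = 16.667
CU = 100 * (1 - 16.667 / (6 * 20.833))
   = 100 * (1 - 0.1333)
   = 86.67%


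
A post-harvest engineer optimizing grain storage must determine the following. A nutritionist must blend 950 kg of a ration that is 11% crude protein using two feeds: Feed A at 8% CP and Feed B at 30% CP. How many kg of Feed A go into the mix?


parts_A = CP_b - target = 30 - 11 = 19
parts_B = target - CP_a = 11 - 8 = 3
total_parts = 19 + 3 = 22
Feed A = 950 * 19 / 22 = 820.45 kg
Feed B = 950 * 3 / 22 = 129.55 kg

820.45 kg


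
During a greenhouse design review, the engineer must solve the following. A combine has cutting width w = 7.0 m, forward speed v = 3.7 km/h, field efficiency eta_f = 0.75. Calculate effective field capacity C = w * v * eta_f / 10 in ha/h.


C = w * v * eta_f / 10
  = 7.0 * 3.7 * 0.75 / 10
  = 19.43 / 10
  = 1.94 ha/h


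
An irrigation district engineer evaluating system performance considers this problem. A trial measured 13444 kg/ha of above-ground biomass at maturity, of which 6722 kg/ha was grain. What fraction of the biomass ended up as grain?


HI = grain_yield / biomass
   = 6722 / 13444
   = 0.50


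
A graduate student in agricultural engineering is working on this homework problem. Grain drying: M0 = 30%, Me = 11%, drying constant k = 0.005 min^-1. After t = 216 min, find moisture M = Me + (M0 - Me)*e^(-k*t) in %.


M = Me + (M0 - Me) * e^(-k*t)
  = 11 + (30 - 11) * e^(-0.005*216)
  = 11 + 19 * e^(-1.080)
  = 11 + 19 * 0.33960
  = 11 + 6.4523
  = 17.45%


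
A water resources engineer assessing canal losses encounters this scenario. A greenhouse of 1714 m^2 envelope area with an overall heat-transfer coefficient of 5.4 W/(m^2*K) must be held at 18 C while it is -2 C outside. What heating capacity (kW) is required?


dT = 18 - (-2) = 20 K
Q = U * A * dT
  = 5.4 * 1714 * 20
  = 185112 W = 185.11 kW


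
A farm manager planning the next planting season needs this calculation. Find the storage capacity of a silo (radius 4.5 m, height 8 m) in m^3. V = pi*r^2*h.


V = pi * r^2 * h
  = pi * 4.5^2 * 8
  = pi * 20.25 * 8
  = 508.94 m^3


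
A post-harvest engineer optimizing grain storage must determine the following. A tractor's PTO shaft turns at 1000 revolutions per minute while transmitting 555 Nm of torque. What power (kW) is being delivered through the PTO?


P = 2*pi*n*T / 60000
  = 2*pi * 1000 * 555 / 60000
  = 3487167.85 / 60000
  = 58.12 kW


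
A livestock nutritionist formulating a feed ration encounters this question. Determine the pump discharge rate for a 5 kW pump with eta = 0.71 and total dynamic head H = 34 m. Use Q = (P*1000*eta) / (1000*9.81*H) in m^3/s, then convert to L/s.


Q = (P * 1000 * eta) / (rho * g * H)
  = (5 * 1000 * 0.71) / (1000 * 9.81 * 34)
  = 3550 / 333540
  = 0.01064 m^3/s = 10.64 L/s


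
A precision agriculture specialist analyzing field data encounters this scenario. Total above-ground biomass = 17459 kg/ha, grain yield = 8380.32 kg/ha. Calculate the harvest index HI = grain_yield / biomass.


HI = grain_yield / biomass
   = 8380.32 / 17459
   = 0.48


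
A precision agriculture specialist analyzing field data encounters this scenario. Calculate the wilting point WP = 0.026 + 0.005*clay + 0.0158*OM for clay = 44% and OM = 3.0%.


WP = 0.026 + 0.005*44 + 0.0158*3.0
   = 0.026 + 0.2200 + 0.0474
   = 0.2934


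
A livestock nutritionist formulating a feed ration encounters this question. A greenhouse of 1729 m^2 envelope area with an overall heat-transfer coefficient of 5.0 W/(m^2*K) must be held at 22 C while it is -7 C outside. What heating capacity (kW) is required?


dT = 22 - (-7) = 29 K
Q = U * A * dT
  = 5.0 * 1729 * 29
  = 250705 W = 250.71 kW


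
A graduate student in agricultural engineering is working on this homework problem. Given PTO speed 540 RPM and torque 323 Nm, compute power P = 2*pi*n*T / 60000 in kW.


P = 2*pi*n*T / 60000
  = 2*pi * 540 * 323 / 60000
  = 1095913.18 / 60000
  = 18.27 kW


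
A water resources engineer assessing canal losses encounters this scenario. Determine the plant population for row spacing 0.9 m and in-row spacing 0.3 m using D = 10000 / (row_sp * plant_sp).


D = 10000 / (row_sp * plant_sp)
  = 10000 / (0.9 * 0.3)
  = 10000 / 0.2700
  = 37037.04 plants/ha


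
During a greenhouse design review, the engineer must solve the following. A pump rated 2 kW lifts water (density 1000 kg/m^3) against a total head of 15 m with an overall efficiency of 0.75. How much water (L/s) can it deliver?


Q = (P * 1000 * eta) / (rho * g * H)
  = (2 * 1000 * 0.75) / (1000 * 9.81 * 15)
  = 1500 / 147150
  = 0.01019 m^3/s = 10.19 L/s


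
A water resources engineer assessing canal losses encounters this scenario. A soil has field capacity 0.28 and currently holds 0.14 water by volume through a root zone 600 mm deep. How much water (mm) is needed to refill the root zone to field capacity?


SMD = (FC - theta) * D
    = (0.28 - 0.14) * 600
    = 0.140 * 600
    = 84 mm


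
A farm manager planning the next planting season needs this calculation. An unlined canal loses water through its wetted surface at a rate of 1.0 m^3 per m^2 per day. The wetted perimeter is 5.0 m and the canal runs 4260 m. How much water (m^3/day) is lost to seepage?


S = C * P * L
  = 1.0 * 5.0 * 4260
  = 21300 m^3/day


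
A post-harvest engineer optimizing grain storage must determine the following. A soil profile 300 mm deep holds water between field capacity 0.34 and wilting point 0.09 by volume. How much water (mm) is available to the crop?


AW = (FC - WP) * D
   = (0.34 - 0.09) * 300
   = 0.25 * 300
   = 75 mm


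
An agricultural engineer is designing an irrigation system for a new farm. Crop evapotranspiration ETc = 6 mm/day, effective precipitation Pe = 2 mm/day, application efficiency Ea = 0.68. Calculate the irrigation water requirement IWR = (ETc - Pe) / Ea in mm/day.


IWR = (ETc - Pe) / Ea
    = (6 - 2) / 0.68
    = 4 / 0.68
    = 5.88 mm/day


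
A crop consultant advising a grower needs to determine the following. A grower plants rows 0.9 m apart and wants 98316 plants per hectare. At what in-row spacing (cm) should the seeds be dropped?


spacing = 10000 / (row_sp * density)
        = 10000 / (0.9 * 98316)
        = 10000 / 88484.40
        = 0.11301 m = 11.30 cm


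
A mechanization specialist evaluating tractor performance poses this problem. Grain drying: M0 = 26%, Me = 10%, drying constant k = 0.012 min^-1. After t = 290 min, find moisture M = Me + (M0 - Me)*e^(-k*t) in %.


M = Me + (M0 - Me) * e^(-k*t)
  = 10 + (26 - 10) * e^(-0.012*290)
  = 10 + 16 * e^(-3.480)
  = 10 + 16 * 0.03081
  = 10 + 0.4929
  = 10.49%


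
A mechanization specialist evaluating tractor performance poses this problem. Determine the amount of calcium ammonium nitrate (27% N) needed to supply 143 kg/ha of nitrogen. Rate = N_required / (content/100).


Rate = N_required / (N_content / 100)
     = 143 / (27 / 100)
     = 143 / 0.27
     = 529.63 kg/ha


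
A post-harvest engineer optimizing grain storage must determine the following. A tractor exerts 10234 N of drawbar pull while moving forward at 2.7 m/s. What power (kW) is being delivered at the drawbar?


P = F * v / 1000
  = 10234 * 2.7 / 1000
  = 27631.80 / 1000
  = 27.63 kW


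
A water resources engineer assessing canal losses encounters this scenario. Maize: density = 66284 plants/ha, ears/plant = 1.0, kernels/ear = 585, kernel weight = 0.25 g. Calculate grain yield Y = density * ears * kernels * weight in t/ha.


Y = density * ears * kernels * kw
  = 66284 * 1.0 * 585 * 0.25 g/ha
  = 9694035 g/ha
  = 9694.04 kg/ha = 9.69 t/ha


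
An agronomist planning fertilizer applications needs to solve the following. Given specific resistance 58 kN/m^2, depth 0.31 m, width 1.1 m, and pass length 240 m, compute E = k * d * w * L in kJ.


E = k * d * w * L
  = 58 * 0.31 * 1.1 * 240
  = 4746.72 kJ


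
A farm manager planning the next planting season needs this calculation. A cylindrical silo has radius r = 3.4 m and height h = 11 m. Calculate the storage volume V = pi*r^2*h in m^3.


V = pi * r^2 * h
  = pi * 3.4^2 * 11
  = pi * 11.56 * 11
  = 399.48 m^3


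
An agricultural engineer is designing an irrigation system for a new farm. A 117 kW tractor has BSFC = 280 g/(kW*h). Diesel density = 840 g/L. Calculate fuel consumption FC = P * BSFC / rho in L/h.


FC = P * BSFC / rho_fuel
   = 117 * 280 / 840
   = 32760 / 840
   = 39 L/h


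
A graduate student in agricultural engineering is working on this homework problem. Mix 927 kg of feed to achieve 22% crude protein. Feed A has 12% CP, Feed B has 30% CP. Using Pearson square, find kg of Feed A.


parts_A = CP_b - target = 30 - 22 = 8
parts_B = target - CP_a = 22 - 12 = 10
total_parts = 8 + 10 = 18
Feed A = 927 * 8 / 18 = 412 kg
Feed B = 927 * 10 / 18 = 515 kg

412 kg


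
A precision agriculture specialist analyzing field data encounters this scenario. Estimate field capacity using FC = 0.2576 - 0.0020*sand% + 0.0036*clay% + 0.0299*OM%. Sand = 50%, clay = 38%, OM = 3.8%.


FC = 0.2576 - 0.0020*50 + 0.0036*38 + 0.0299*3.8
   = 0.2576 - 0.1000 + 0.1368 + 0.1136
   = 0.4080


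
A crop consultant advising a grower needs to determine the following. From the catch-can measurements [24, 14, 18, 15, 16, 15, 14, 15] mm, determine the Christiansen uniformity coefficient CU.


xbar = 131 / 8 = 16.375
sum|xi - xbar| = 18.500
CU = 100 * (1 - 18.500 / (8 * 16.375))
   = 100 * (1 - 0.1412)
   = 85.88%


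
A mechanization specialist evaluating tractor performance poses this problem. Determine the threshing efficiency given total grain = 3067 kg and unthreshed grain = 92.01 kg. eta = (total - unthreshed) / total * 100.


eta = (total - unthreshed) / total * 100
    = (3067 - 92.01) / 3067 * 100
    = 2974.99 / 3067 * 100
    = 97%


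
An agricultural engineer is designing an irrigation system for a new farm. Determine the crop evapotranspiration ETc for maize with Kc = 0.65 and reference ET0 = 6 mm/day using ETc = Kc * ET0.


ETc = Kc * ET0
    = 0.65 * 6
    = 3.90 mm/day


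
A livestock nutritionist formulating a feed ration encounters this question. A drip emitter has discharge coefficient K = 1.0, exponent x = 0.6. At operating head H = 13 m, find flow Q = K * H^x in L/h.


Q = K * H^x
  = 1.0 * 13^0.6
  = 1.0 * 4.6598
  = 4.66 L/h


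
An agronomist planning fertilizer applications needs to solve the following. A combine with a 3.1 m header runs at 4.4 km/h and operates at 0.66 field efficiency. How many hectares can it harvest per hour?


C = w * v * eta_f / 10
  = 3.1 * 4.4 * 0.66 / 10
  = 9.00 / 10
  = 0.90 ha/h


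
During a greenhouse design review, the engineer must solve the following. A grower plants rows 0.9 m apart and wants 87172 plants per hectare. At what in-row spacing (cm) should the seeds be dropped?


spacing = 10000 / (row_sp * density)
        = 10000 / (0.9 * 87172)
        = 10000 / 78454.80
        = 0.12746 m = 12.75 cm


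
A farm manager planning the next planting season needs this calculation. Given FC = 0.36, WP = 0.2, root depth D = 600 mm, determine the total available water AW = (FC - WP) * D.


AW = (FC - WP) * D
   = (0.36 - 0.2) * 600
   = 0.16 * 600
   = 96 mm


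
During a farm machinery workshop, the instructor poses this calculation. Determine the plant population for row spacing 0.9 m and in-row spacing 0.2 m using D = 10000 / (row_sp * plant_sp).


D = 10000 / (row_sp * plant_sp)
  = 10000 / (0.9 * 0.2)
  = 10000 / 0.1800
  = 55555.56 plants/ha


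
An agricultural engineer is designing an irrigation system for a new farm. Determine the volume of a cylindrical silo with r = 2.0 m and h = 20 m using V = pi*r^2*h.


V = pi * r^2 * h
  = pi * 2.0^2 * 20
  = pi * 4 * 20
  = 251.33 m^3


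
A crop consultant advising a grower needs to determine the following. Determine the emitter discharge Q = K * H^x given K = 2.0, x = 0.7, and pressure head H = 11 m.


Q = K * H^x
  = 2.0 * 11^0.7
  = 2.0 * 5.3577
  = 10.72 L/h


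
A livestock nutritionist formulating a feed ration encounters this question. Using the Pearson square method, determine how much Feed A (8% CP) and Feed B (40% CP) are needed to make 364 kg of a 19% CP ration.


parts_A = CP_b - target = 40 - 19 = 21
parts_B = target - CP_a = 19 - 8 = 11
total_parts = 21 + 11 = 32
Feed A = 364 * 21 / 32 = 238.88 kg
Feed B = 364 * 11 / 32 = 125.13 kg

238.88 kg


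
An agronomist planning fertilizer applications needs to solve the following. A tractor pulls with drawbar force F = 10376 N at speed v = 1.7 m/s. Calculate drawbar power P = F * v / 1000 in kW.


P = F * v / 1000
  = 10376 * 1.7 / 1000
  = 17639.20 / 1000
  = 17.64 kW


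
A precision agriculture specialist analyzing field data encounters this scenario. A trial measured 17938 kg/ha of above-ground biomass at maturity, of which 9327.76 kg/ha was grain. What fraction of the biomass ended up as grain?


HI = grain_yield / biomass
   = 9327.76 / 17938
   = 0.52


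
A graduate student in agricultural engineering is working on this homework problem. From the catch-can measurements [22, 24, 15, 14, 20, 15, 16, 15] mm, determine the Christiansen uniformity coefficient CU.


xbar = 141 / 8 = 17.625
sum|xi - xbar| = 26.250
CU = 100 * (1 - 26.250 / (8 * 17.625))
   = 100 * (1 - 0.1862)
   = 81.38%


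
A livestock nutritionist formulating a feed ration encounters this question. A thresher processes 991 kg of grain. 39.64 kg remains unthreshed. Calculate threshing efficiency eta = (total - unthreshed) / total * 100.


eta = (total - unthreshed) / total * 100
    = (991 - 39.64) / 991 * 100
    = 951.36 / 991 * 100
    = 96%


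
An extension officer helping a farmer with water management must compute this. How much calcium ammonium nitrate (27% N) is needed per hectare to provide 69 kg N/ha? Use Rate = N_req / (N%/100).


Rate = N_required / (N_content / 100)
     = 69 / (27 / 100)
     = 69 / 0.27
     = 255.56 kg/ha


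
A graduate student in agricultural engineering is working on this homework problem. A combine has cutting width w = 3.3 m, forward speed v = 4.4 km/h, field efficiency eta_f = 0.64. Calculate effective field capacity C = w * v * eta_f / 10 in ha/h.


C = w * v * eta_f / 10
  = 3.3 * 4.4 * 0.64 / 10
  = 9.29 / 10
  = 0.93 ha/h


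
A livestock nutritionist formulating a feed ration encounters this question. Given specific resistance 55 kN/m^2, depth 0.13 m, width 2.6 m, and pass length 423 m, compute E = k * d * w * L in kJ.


E = k * d * w * L
  = 55 * 0.13 * 2.6 * 423
  = 7863.57 kJ


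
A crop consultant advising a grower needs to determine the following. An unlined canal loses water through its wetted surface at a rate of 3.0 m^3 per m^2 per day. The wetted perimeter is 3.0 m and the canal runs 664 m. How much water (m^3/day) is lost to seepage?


S = C * P * L
  = 3.0 * 3.0 * 664
  = 5976 m^3/day


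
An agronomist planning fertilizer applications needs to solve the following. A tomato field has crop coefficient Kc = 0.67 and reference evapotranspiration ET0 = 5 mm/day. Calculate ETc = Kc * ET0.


ETc = Kc * ET0
    = 0.67 * 5
    = 3.35 mm/day


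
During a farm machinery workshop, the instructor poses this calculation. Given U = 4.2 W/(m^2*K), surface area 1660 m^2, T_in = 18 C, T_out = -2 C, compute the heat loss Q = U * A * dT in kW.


dT = 18 - (-2) = 20 K
Q = U * A * dT
  = 4.2 * 1660 * 20
  = 139440 W = 139.44 kW


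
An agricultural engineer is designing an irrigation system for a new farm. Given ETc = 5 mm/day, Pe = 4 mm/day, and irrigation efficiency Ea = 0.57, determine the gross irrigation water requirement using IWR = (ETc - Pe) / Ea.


IWR = (ETc - Pe) / Ea
    = (5 - 4) / 0.57
    = 1 / 0.57
    = 1.75 mm/day


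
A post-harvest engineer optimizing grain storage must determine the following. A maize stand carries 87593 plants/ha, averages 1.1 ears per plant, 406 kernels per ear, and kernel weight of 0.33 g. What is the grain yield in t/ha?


Y = density * ears * kernels * kw
  = 87593 * 1.1 * 406 * 0.33 g/ha
  = 12909281.15 g/ha
  = 12909.28 kg/ha = 12.91 t/ha


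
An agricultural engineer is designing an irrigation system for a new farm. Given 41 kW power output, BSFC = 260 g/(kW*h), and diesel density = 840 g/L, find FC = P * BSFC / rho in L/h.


FC = P * BSFC / rho_fuel
   = 41 * 260 / 840
   = 10660 / 840
   = 12.69 L/h


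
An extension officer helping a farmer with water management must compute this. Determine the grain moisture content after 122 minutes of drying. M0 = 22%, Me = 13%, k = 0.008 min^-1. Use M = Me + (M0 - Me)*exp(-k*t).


M = Me + (M0 - Me) * e^(-k*t)
  = 13 + (22 - 13) * e^(-0.008*122)
  = 13 + 9 * e^(-0.976)
  = 13 + 9 * 0.37682
  = 13 + 3.3913
  = 16.39%


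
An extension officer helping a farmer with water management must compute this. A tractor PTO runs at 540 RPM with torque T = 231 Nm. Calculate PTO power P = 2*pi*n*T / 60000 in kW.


P = 2*pi*n*T / 60000
  = 2*pi * 540 * 231 / 60000
  = 783764.54 / 60000
  = 13.06 kW


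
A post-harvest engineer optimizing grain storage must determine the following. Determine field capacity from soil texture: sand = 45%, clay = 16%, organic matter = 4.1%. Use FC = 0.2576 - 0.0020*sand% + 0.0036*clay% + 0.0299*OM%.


FC = 0.2576 - 0.0020*45 + 0.0036*16 + 0.0299*4.1
   = 0.2576 - 0.0900 + 0.0576 + 0.1226
   = 0.3478


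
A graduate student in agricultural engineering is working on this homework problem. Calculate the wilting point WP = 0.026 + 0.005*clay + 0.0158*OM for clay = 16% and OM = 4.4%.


WP = 0.026 + 0.005*16 + 0.0158*4.4
   = 0.026 + 0.0800 + 0.0695
   = 0.1755


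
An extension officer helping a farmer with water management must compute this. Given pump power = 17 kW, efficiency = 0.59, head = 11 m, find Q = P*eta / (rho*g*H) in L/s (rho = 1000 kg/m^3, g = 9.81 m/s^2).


Q = (P * 1000 * eta) / (rho * g * H)
  = (17 * 1000 * 0.59) / (1000 * 9.81 * 11)
  = 10030 / 107910
  = 0.09295 m^3/s = 92.95 L/s


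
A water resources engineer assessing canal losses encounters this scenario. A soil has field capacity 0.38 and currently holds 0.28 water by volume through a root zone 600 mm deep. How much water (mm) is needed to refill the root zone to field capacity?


SMD = (FC - theta) * D
    = (0.38 - 0.28) * 600
    = 0.100 * 600
    = 60 mm


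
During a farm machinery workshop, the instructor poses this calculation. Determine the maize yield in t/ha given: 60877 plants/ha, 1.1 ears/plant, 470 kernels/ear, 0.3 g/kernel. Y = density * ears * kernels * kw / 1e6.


Y = density * ears * kernels * kw
  = 60877 * 1.1 * 470 * 0.3 g/ha
  = 9442022.70 g/ha
  = 9442.02 kg/ha = 9.44 t/ha


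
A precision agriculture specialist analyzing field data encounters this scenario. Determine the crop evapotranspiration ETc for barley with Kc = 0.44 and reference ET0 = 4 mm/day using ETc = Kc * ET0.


ETc = Kc * ET0
    = 0.44 * 4
    = 1.76 mm/day


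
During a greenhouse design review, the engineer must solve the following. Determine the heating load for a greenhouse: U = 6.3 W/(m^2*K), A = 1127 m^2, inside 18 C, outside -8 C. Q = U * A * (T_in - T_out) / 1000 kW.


dT = 18 - (-8) = 26 K
Q = U * A * dT
  = 6.3 * 1127 * 26
  = 184602.60 W = 184.60 kW


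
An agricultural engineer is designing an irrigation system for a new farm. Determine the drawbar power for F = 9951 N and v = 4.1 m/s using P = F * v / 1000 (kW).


P = F * v / 1000
  = 9951 * 4.1 / 1000
  = 40799.10 / 1000
  = 40.80 kW


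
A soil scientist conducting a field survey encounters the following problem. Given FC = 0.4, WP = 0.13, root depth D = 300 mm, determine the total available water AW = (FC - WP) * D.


AW = (FC - WP) * D
   = (0.4 - 0.13) * 300
   = 0.27 * 300
   = 81 mm


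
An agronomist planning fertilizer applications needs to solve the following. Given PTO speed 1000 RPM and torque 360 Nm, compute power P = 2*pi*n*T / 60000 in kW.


P = 2*pi*n*T / 60000
  = 2*pi * 1000 * 360 / 60000
  = 2261946.71 / 60000
  = 37.70 kW


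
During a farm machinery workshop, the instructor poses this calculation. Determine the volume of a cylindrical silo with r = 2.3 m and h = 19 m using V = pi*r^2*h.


V = pi * r^2 * h
  = pi * 2.3^2 * 19
  = pi * 5.29 * 19
  = 315.76 m^3


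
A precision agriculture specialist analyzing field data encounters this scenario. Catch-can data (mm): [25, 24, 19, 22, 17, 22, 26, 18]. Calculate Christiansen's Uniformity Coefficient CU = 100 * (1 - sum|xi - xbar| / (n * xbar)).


xbar = 173 / 8 = 21.625
sum|xi - xbar| = 21.750
CU = 100 * (1 - 21.750 / (8 * 21.625))
   = 100 * (1 - 0.1257)
   = 87.43%


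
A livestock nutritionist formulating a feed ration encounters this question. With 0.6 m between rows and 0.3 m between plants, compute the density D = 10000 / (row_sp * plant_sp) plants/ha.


D = 10000 / (row_sp * plant_sp)
  = 10000 / (0.6 * 0.3)
  = 10000 / 0.1800
  = 55555.56 plants/ha


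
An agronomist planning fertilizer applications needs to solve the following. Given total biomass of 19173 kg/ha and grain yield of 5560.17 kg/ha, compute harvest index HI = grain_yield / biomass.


HI = grain_yield / biomass
   = 5560.17 / 19173
   = 0.29


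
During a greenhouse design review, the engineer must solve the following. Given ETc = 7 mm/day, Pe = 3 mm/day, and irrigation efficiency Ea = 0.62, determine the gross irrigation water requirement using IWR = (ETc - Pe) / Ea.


IWR = (ETc - Pe) / Ea
    = (7 - 3) / 0.62
    = 4 / 0.62
    = 6.45 mm/day


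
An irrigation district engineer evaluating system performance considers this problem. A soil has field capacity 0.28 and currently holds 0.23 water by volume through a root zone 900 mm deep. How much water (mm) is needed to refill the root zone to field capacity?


SMD = (FC - theta) * D
    = (0.28 - 0.23) * 900
    = 0.050 * 900
    = 45 mm


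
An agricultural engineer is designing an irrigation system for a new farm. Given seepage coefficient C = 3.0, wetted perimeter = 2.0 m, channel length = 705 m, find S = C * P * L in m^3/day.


S = C * P * L
  = 3.0 * 2.0 * 705
  = 4230 m^3/day


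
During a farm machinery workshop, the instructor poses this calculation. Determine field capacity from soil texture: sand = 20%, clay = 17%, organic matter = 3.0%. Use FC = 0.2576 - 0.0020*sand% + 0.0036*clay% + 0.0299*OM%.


FC = 0.2576 - 0.0020*20 + 0.0036*17 + 0.0299*3.0
   = 0.2576 - 0.0400 + 0.0612 + 0.0897
   = 0.3685


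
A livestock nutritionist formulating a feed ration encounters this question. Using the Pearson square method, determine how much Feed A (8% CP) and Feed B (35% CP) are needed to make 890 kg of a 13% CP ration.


parts_A = CP_b - target = 35 - 13 = 22
parts_B = target - CP_a = 13 - 8 = 5
total_parts = 22 + 5 = 27
Feed A = 890 * 22 / 27 = 725.19 kg
Feed B = 890 * 5 / 27 = 164.81 kg

725.19 kg


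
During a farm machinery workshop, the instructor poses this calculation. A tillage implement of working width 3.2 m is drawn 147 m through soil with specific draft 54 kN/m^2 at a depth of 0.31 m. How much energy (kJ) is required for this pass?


E = k * d * w * L
  = 54 * 0.31 * 3.2 * 147
  = 7874.50 kJ


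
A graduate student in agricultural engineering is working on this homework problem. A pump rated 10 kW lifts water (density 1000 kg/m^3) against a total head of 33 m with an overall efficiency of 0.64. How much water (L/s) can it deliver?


Q = (P * 1000 * eta) / (rho * g * H)
  = (10 * 1000 * 0.64) / (1000 * 9.81 * 33)
  = 6400 / 323730
  = 0.01977 m^3/s = 19.77 L/s


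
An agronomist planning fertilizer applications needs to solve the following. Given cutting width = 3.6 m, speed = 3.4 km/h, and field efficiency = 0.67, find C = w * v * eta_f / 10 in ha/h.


C = w * v * eta_f / 10
  = 3.6 * 3.4 * 0.67 / 10
  = 8.20 / 10
  = 0.82 ha/h


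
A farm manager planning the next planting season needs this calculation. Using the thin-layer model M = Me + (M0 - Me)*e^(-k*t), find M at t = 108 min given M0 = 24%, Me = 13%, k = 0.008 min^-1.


M = Me + (M0 - Me) * e^(-k*t)
  = 13 + (24 - 13) * e^(-0.008*108)
  = 13 + 11 * e^(-0.864)
  = 13 + 11 * 0.42147
  = 13 + 4.6362
  = 17.64%


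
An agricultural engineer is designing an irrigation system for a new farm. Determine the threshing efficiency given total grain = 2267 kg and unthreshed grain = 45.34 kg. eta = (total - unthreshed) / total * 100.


eta = (total - unthreshed) / total * 100
    = (2267 - 45.34) / 2267 * 100
    = 2221.66 / 2267 * 100
    = 98%


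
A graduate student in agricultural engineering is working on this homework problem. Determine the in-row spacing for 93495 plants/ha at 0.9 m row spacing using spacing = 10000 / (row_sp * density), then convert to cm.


spacing = 10000 / (row_sp * density)
        = 10000 / (0.9 * 93495)
        = 10000 / 84145.50
        = 0.11884 m = 11.88 cm


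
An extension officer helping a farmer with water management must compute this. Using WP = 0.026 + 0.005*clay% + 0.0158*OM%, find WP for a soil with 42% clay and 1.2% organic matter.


WP = 0.026 + 0.005*42 + 0.0158*1.2
   = 0.026 + 0.2100 + 0.0190
   = 0.2550
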